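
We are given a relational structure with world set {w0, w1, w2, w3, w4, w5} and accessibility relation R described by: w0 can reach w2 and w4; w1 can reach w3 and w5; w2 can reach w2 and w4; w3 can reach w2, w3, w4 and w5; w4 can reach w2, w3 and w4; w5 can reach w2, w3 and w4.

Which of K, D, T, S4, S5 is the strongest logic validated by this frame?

D

Serial (axiom D): yes — every world has a successor (e.g. w0 R w2).
Reflexive (axiom T): no — w0 is not related to itself.
Transitive (axiom 4): no — w0 R w4 and w4 R w3, but not w0 R w3.
Euclidean (axiom 5): no — w3 R w2 and w3 R w5, but not w2 R w5.
So F validates K, D; T would additionally require R to be reflexive. The strongest is D.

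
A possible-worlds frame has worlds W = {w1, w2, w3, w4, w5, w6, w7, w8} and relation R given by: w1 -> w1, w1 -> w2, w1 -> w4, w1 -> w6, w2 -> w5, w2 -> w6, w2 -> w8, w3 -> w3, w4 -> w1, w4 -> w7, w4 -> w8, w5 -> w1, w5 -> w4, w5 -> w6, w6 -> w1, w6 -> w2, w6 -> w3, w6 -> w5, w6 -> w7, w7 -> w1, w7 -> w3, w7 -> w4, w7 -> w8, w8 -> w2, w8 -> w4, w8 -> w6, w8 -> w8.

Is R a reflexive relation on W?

No

Reflexive: no — w2 is not related to itself.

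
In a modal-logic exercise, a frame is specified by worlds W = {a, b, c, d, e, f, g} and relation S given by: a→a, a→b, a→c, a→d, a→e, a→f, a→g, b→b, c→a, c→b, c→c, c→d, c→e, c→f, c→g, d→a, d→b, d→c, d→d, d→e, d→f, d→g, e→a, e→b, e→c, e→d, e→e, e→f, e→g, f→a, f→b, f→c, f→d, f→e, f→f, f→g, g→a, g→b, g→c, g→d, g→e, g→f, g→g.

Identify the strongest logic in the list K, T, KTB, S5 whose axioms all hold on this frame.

Reflexive (axiom T): yes — every world is S-related to itself.
Symmetric (axiom B): no — a S b but not b S a.
Euclidean (axiom 5): no — a S b and a S c, but not b S c.
So F validates K, T; KTB would additionally require S to be symmetric. The strongest is T.

T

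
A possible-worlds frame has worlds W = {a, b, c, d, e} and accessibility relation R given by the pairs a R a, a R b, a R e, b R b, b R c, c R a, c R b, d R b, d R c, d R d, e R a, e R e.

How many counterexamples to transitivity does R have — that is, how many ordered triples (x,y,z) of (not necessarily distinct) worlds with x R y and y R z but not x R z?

Enumerating: (a,b,c), (b,c,a), (c,a,e), (c,b,c), (d,c,a), (e,a,b).

6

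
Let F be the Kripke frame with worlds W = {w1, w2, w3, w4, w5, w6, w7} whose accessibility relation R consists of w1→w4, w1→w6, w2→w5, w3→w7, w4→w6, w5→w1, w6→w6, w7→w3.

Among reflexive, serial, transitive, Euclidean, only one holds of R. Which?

Reflexive: no — w1 is not related to itself.
Serial: yes — every world has a successor (e.g. w1 R w4).
Transitive: no — w2 R w5 and w5 R w1, but not w2 R w1.
Euclidean: no — w1 R w6 and w1 R w4, but not w6 R w4.
Only serial holds.

serial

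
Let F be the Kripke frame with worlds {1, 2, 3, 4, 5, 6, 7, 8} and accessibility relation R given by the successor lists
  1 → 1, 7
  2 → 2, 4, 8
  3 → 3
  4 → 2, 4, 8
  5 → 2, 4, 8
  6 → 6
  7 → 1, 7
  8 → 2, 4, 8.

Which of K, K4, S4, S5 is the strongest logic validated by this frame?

Transitive (axiom 4): yes — every two-step R-path is closed by a direct edge.
Reflexive (axiom T): no — 5 is not related to itself.
Euclidean (axiom 5): yes — any two successors of a common world are R-related.
So F validates K, K4; S4 would additionally require R to be reflexive. The strongest is K4.

K4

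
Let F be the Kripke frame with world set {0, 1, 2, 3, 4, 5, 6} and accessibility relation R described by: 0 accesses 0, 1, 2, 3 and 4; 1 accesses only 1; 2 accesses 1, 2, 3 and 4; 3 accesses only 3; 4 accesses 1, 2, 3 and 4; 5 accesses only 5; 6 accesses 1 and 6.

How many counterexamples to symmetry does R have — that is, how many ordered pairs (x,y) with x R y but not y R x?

Enumerating: (0,1), (0,2), (0,3), (0,4), (2,1), (2,3), (4,1), (4,3), (6,1).

9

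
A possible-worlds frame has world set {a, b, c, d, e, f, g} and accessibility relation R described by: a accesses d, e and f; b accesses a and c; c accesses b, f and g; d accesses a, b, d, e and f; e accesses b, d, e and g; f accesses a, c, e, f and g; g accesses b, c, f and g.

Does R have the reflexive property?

No

Reflexive: no — a is not related to itself.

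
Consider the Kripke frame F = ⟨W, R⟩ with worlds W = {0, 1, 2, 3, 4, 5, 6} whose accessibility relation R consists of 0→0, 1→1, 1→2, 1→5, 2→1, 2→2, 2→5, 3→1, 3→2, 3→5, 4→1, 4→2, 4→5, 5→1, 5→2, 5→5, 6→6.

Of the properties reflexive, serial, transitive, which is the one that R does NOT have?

reflexive

Reflexive: no — 3 is not related to itself.
Serial: yes — every world has a successor (e.g. 0 R 0).
Transitive: yes — every two-step R-path is closed by a direct edge.
Only reflexive fails.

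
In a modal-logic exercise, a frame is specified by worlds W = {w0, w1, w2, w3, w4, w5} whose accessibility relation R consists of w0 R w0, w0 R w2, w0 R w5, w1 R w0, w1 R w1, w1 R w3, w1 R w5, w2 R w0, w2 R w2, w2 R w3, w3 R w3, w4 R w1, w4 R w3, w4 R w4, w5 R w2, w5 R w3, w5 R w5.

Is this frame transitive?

Transitive: no — w0 R w2 and w2 R w3, but not w0 R w3.

No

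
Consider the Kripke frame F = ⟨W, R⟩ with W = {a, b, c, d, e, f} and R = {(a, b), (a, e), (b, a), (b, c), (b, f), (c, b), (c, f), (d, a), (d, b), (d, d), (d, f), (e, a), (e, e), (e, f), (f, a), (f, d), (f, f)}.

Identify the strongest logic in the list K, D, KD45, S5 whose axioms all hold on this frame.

D

Serial (axiom D): yes — every world has a successor (e.g. a R b).
Euclidean (axiom 5): no — a R b and a R e, but not b R e.
Transitive (axiom 4): no — a R b and b R c, but not a R c.
Reflexive (axiom T): no — a is not related to itself.
So F validates K, D; KD45 would additionally require R to be Euclidean and transitive. The strongest is D.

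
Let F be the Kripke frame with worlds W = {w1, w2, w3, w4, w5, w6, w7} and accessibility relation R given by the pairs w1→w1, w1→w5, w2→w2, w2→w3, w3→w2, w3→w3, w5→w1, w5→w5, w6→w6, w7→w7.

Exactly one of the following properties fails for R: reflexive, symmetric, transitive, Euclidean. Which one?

Reflexive: no — w4 is not related to itself.
Symmetric: yes — every pair in R has its reverse in R.
Transitive: yes — every two-step R-path is closed by a direct edge.
Euclidean: yes — any two successors of a common world are R-related.
Only reflexive fails.

reflexive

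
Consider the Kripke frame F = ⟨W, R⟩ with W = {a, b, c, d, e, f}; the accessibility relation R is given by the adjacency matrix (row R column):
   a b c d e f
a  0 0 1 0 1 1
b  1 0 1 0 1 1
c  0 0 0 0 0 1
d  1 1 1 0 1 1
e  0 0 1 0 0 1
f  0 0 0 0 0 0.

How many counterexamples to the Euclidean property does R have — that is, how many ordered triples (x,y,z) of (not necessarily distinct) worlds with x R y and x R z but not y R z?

Enumerating: (a,c,c), (a,c,e), (a,e,e), (a,f,c), (a,f,e), (a,f,f), (b,a,a), (b,c,a), (b,c,c), (b,c,e), (b,e,a), (b,e,e), … and 23 more.
Total: 35.

35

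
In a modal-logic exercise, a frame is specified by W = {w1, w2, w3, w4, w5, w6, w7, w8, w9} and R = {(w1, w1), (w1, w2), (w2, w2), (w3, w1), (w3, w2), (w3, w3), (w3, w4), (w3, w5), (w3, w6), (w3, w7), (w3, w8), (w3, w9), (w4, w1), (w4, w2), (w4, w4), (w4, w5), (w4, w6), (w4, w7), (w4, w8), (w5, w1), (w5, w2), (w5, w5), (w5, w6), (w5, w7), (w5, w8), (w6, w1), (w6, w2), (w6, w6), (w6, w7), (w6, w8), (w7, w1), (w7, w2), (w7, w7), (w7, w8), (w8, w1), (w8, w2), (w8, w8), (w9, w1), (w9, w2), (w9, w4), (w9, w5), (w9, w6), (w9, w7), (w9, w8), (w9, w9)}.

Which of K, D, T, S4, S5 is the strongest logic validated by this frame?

Serial (axiom D): yes — every world has a successor (e.g. w1 R w1).
Reflexive (axiom T): yes — every world is R-related to itself.
Transitive (axiom 4): yes — every two-step R-path is closed by a direct edge.
Euclidean (axiom 5): no — w3 R w1 and w3 R w4, but not w1 R w4.
So F validates K, D, T, S4; S5 would additionally require R to be Euclidean. The strongest is S4.

S4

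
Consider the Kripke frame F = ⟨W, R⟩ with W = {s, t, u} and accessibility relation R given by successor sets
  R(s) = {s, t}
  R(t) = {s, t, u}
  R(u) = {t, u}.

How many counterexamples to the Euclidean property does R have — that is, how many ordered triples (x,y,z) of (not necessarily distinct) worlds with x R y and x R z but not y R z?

Enumerating: (t,s,u), (t,u,s).

2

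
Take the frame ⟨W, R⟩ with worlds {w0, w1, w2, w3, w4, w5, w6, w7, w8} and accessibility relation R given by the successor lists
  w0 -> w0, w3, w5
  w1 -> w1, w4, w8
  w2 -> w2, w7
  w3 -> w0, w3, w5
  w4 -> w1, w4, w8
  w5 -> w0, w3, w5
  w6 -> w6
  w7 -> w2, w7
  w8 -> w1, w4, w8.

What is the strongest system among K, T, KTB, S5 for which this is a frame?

S5

Reflexive (axiom T): yes — every world is R-related to itself.
Symmetric (axiom B): yes — every pair in R has its reverse in R.
Euclidean (axiom 5): yes — any two successors of a common world are R-related.
So F validates K, T, KTB, S5. The strongest is S5.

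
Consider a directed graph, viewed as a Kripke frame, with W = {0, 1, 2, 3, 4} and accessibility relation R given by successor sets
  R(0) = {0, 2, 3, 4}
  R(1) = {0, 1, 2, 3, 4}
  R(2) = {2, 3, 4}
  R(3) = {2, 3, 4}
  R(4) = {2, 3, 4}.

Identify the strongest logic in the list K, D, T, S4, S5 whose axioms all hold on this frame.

S4

Serial (axiom D): yes — every world has a successor (e.g. 0 R 0).
Reflexive (axiom T): yes — every world is R-related to itself.
Transitive (axiom 4): yes — every two-step R-path is closed by a direct edge.
Euclidean (axiom 5): no — 1 R 2 and 1 R 0, but not 2 R 0.
So F validates K, D, T, S4; S5 would additionally require R to be Euclidean. The strongest is S4.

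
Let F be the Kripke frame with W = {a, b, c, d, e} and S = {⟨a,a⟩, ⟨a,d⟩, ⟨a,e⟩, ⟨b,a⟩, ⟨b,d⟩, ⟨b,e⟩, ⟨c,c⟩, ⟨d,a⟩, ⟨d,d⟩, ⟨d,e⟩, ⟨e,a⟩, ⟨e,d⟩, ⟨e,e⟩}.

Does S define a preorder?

Reflexive: no — b is not related to itself.
Transitive: yes — every two-step S-path is closed by a direct edge.
So S is not a preorder.

No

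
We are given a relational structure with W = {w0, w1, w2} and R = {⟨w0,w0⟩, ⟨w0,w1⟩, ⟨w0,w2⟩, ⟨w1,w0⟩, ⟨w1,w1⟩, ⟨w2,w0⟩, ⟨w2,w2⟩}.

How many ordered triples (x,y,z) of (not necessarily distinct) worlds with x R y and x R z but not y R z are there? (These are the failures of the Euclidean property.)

2

Enumerating: (w0,w1,w2), (w0,w2,w1).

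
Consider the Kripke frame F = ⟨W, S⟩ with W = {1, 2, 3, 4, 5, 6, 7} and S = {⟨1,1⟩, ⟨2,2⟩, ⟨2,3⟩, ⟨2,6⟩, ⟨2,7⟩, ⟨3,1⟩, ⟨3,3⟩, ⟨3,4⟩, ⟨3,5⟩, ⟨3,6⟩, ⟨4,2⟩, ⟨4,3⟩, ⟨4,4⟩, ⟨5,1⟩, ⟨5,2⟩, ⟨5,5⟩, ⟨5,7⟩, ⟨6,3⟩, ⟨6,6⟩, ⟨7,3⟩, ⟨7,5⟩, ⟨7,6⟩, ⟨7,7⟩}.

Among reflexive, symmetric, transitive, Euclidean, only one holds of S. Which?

reflexive

Reflexive: yes — every world is S-related to itself.
Symmetric: no — 2 S 3 but not 3 S 2.
Transitive: no — 2 S 3 and 3 S 1, but not 2 S 1.
Euclidean: no — 2 S 3 and 2 S 7, but not 3 S 7.
Only reflexive holds.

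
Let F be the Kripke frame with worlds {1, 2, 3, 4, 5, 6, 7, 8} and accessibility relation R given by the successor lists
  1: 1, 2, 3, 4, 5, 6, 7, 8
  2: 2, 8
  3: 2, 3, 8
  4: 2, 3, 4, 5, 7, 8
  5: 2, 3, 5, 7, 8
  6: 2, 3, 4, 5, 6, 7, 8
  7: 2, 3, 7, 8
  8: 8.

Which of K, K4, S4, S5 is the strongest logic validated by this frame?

Transitive (axiom 4): yes — every two-step R-path is closed by a direct edge.
Reflexive (axiom T): yes — every world is R-related to itself.
Euclidean (axiom 5): no — 1 R 2 and 1 R 3, but not 2 R 3.
So F validates K, K4, S4; S5 would additionally require R to be Euclidean. The strongest is S4.

S4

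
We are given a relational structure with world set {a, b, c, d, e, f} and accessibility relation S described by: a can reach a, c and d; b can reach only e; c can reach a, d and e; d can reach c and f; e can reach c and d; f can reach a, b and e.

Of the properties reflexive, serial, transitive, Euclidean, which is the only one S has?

serial

Reflexive: no — b is not related to itself.
Serial: yes — every world has a successor (e.g. a S a).
Transitive: no — a S c and c S e, but not a S e.
Euclidean: no — c S a and c S e, but not a S e.
Only serial holds.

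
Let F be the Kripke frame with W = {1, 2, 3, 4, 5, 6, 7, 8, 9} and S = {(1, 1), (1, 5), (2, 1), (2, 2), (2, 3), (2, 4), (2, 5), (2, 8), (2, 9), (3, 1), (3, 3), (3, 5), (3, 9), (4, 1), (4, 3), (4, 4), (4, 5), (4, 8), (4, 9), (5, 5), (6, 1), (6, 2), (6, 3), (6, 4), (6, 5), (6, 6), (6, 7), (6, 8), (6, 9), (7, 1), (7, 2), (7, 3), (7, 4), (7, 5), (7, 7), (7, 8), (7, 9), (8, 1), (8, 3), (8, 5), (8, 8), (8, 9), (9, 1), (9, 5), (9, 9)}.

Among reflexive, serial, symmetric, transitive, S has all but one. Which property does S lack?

Reflexive: yes — every world is S-related to itself.
Serial: yes — every world has a successor (e.g. 1 S 1).
Symmetric: no — 1 S 5 but not 5 S 1.
Transitive: yes — every two-step S-path is closed by a direct edge.
Only symmetric fails.

symmetric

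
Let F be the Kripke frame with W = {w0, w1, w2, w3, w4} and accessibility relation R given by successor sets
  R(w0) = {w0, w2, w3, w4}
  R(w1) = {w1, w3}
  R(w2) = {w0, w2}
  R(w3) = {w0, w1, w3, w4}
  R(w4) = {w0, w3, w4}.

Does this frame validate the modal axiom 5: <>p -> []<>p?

No

Axiom 5 corresponds to the accessibility relation being Euclidean.
Euclidean: no — w0 R w2 and w0 R w3, but not w2 R w3.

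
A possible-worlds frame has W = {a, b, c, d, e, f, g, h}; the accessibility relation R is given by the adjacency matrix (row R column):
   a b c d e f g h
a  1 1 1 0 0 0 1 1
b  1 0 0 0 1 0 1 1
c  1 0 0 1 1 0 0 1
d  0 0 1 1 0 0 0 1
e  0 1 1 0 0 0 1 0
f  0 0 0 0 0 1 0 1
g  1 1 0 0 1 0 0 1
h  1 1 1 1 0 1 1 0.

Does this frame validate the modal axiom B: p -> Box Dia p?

Yes

Axiom B corresponds to the accessibility relation being symmetric.
Symmetric: yes — every pair in R has its reverse in R.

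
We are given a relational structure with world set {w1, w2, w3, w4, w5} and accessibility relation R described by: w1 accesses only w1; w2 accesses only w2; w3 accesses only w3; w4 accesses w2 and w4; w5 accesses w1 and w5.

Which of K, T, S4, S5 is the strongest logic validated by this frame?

Reflexive (axiom T): yes — every world is R-related to itself.
Transitive (axiom 4): yes — every two-step R-path is closed by a direct edge.
Euclidean (axiom 5): no — w4 R w2 and w4 R w4, but not w2 R w4.
So F validates K, T, S4; S5 would additionally require R to be Euclidean. The strongest is S4.

S4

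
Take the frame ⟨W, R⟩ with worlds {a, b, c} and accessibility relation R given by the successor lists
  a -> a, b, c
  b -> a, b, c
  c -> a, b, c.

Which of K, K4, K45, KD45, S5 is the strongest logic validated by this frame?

Transitive (axiom 4): yes — every two-step R-path is closed by a direct edge.
Euclidean (axiom 5): yes — any two successors of a common world are R-related.
Serial (axiom D): yes — every world has a successor (e.g. a R a).
Reflexive (axiom T): yes — every world is R-related to itself.
So F validates K, K4, K45, KD45, S5. The strongest is S5.

S5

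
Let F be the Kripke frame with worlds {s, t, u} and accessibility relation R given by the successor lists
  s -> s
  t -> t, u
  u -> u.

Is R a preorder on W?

Reflexive: yes — every world is R-related to itself.
Transitive: yes — every two-step R-path is closed by a direct edge.
So R is a preorder.

Yes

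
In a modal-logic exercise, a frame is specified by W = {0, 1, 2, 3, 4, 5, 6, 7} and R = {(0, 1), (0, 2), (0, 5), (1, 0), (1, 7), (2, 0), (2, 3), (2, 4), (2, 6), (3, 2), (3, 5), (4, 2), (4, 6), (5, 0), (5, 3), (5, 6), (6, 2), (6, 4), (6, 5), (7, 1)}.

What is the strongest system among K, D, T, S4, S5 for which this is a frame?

Serial (axiom D): yes — every world has a successor (e.g. 0 R 1).
Reflexive (axiom T): no — 0 is not related to itself.
Transitive (axiom 4): no — 0 R 1 and 1 R 7, but not 0 R 7.
Euclidean (axiom 5): no — 0 R 1 and 0 R 2, but not 1 R 2.
So F validates K, D; T would additionally require R to be reflexive. The strongest is D.

D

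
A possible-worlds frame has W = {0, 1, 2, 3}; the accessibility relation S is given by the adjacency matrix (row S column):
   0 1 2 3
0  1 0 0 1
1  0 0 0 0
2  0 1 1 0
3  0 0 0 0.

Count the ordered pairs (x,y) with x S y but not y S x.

Enumerating: (0,3), (2,1).

2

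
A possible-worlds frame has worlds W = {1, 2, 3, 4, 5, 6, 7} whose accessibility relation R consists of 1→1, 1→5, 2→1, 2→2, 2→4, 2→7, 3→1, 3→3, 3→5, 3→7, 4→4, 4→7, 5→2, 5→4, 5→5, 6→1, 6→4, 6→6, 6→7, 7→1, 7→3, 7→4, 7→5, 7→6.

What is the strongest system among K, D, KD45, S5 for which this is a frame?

Serial (axiom D): yes — every world has a successor (e.g. 1 R 1).
Euclidean (axiom 5): no — 2 R 1 and 2 R 4, but not 1 R 4.
Transitive (axiom 4): no — 1 R 5 and 5 R 2, but not 1 R 2.
Reflexive (axiom T): no — 7 is not related to itself.
So F validates K, D; KD45 would additionally require R to be Euclidean and transitive. The strongest is D.

D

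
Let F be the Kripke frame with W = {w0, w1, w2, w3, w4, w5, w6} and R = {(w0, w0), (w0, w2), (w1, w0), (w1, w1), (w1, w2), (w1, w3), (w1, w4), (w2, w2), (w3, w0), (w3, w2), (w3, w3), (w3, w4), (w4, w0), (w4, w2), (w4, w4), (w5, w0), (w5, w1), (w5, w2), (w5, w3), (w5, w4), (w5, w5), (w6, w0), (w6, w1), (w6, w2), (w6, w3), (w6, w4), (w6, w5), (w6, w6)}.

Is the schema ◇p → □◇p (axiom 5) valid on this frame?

Axiom 5 corresponds to the accessibility relation being Euclidean.
Euclidean: no — w1 R w0 and w1 R w3, but not w0 R w3.

No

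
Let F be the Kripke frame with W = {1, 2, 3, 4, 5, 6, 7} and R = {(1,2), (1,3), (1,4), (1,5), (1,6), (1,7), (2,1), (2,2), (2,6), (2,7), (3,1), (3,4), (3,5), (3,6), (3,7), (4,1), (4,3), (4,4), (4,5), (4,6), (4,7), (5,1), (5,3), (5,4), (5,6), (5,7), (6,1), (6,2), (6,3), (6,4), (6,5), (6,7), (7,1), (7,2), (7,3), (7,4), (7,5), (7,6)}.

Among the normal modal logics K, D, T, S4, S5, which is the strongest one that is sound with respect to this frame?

Serial (axiom D): yes — every world has a successor (e.g. 1 R 2).
Reflexive (axiom T): no — 1 is not related to itself.
Transitive (axiom 4): no — 2 R 1 and 1 R 3, but not 2 R 3.
Euclidean (axiom 5): no — 1 R 2 and 1 R 3, but not 2 R 3.
So F validates K, D; T would additionally require R to be reflexive. The strongest is D.

D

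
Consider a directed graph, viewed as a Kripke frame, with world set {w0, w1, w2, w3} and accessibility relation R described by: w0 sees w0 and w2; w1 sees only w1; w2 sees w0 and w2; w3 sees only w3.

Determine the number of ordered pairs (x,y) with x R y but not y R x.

0

R is symmetric; there are no such tuples.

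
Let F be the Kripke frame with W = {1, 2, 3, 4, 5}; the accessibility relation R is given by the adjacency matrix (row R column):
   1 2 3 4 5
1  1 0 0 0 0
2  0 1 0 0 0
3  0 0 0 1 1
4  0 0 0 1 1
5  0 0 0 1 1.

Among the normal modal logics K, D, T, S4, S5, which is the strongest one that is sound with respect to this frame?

D

Serial (axiom D): yes — every world has a successor (e.g. 1 R 1).
Reflexive (axiom T): no — 3 is not related to itself.
Transitive (axiom 4): yes — every two-step R-path is closed by a direct edge.
Euclidean (axiom 5): yes — any two successors of a common world are R-related.
So F validates K, D; T would additionally require R to be reflexive. The strongest is D.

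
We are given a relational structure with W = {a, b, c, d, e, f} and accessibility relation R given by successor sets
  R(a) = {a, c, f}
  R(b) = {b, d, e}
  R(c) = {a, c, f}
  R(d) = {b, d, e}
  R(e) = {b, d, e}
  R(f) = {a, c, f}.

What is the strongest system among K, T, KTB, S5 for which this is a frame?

S5

Reflexive (axiom T): yes — every world is R-related to itself.
Symmetric (axiom B): yes — every pair in R has its reverse in R.
Euclidean (axiom 5): yes — any two successors of a common world are R-related.
So F validates K, T, KTB, S5. The strongest is S5.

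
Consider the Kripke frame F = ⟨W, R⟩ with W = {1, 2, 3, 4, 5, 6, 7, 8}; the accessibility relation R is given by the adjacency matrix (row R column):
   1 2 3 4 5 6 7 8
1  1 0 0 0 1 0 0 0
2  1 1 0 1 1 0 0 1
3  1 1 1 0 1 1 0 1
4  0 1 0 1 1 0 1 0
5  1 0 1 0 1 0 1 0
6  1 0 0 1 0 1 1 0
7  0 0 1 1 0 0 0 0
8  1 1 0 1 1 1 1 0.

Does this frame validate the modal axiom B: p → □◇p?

Axiom B corresponds to the accessibility relation being symmetric.
Symmetric: no — 2 R 1 but not 1 R 2.

No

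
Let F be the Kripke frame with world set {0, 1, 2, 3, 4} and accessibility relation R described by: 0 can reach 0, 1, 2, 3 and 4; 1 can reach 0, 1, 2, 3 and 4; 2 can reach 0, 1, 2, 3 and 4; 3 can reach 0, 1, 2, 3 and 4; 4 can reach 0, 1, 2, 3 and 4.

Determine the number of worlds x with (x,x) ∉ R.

R is reflexive; there are no such worlds.

0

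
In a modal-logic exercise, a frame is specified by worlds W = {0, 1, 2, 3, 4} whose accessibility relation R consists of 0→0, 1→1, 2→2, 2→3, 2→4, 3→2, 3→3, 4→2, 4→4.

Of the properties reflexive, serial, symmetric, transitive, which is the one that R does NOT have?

Reflexive: yes — every world is R-related to itself.
Serial: yes — every world has a successor (e.g. 0 R 0).
Symmetric: yes — every pair in R has its reverse in R.
Transitive: no — 3 R 2 and 2 R 4, but not 3 R 4.
Only transitive fails.

transitive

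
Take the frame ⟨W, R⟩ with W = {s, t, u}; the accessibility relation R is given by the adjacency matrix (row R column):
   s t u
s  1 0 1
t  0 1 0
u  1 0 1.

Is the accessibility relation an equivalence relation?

Yes

Reflexive: yes — every world is R-related to itself.
Symmetric: yes — every pair in R has its reverse in R.
Transitive: yes — every two-step R-path is closed by a direct edge.
So R is an equivalence relation.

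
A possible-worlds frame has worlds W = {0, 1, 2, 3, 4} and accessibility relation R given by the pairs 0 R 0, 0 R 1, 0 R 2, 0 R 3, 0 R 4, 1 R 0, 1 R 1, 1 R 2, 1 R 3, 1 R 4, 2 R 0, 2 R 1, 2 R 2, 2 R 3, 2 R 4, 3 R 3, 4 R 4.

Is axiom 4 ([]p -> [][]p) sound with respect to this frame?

Axiom 4 corresponds to the accessibility relation being transitive.
Transitive: yes — every two-step R-path is closed by a direct edge.

Yes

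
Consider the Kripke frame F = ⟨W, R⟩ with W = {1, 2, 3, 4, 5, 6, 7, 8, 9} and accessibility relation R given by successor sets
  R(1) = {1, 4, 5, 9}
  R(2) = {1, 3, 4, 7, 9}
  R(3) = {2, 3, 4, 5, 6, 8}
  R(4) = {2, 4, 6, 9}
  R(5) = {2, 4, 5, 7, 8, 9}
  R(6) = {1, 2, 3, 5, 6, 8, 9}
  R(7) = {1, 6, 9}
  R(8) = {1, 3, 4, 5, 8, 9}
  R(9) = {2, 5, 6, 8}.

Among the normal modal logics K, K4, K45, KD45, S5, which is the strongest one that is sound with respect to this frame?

K

Transitive (axiom 4): no — 1 R 4 and 4 R 2, but not 1 R 2.
Euclidean (axiom 5): no — 1 R 4 and 1 R 5, but not 4 R 5.
Serial (axiom D): yes — every world has a successor (e.g. 1 R 1).
Reflexive (axiom T): no — 2 is not related to itself.
So F validates K; K4 would additionally require R to be transitive. The strongest is K.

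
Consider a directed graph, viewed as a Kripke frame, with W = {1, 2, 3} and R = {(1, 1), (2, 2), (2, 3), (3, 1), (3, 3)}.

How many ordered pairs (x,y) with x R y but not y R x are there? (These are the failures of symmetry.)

Enumerating: (2,3), (3,1).

2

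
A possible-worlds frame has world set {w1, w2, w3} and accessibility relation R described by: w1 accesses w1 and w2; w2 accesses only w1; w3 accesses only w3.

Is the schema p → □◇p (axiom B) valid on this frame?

Yes

The schema B characterises exactly the symmetric frames.
Symmetric: yes — every pair in R has its reverse in R.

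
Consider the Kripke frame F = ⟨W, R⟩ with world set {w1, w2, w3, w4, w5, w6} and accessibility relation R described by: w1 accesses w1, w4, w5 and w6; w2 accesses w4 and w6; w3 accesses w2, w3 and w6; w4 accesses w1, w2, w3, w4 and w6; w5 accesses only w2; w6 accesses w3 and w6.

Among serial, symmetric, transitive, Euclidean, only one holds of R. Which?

Serial: yes — every world has a successor (e.g. w1 R w1).
Symmetric: no — w1 R w5 but not w5 R w1.
Transitive: no — w1 R w4 and w4 R w2, but not w1 R w2.
Euclidean: no — w1 R w4 and w1 R w5, but not w4 R w5.
Only serial holds.

serial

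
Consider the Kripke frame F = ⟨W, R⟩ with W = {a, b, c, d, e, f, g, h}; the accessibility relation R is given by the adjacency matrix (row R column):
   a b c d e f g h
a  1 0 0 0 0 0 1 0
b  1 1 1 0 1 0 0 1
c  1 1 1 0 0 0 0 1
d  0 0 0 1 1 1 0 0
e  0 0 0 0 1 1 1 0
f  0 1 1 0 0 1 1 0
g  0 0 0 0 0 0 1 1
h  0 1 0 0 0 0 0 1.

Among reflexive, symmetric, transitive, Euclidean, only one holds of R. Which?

reflexive

Reflexive: yes — every world is R-related to itself.
Symmetric: no — a R g but not g R a.
Transitive: no — a R g and g R h, but not a R h.
Euclidean: no — b R a and b R c, but not a R c.
Only reflexive holds.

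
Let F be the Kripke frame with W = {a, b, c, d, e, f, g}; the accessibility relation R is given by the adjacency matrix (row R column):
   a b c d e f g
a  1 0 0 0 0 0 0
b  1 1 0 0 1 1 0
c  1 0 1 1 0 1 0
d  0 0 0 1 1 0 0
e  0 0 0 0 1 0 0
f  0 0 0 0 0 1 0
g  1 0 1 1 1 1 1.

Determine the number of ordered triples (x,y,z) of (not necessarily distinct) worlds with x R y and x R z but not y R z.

Enumerating: (b,a,b), (b,a,e), (b,a,f), (b,e,a), (b,e,b), (b,e,f), (b,f,a), (b,f,b), (b,f,e), (c,a,c), (c,a,d), (c,a,f), … and 28 more.
Total: 40.

40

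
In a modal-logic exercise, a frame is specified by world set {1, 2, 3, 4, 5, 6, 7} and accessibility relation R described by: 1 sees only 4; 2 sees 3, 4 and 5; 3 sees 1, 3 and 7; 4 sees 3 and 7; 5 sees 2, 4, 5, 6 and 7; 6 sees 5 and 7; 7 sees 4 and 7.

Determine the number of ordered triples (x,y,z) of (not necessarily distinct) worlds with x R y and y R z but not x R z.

Enumerating: (1,4,3), (1,4,7), (2,3,1), (2,3,7), (2,4,7), (2,5,2), (2,5,6), (2,5,7), (3,1,4), (3,7,4), (4,3,1), (4,7,4), … and 7 more.
Total: 19.

19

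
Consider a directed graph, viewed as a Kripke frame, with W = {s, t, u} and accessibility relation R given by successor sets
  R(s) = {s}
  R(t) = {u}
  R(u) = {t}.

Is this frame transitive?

Transitive: no — t R u and u R t, but not t R t.

No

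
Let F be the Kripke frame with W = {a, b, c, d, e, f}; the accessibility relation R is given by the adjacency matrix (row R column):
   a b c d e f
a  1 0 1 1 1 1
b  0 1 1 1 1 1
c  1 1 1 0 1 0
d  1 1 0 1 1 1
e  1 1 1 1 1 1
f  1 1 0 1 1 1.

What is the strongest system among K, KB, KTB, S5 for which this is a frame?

KTB

Symmetric (axiom B): yes — every pair in R has its reverse in R.
Reflexive (axiom T): yes — every world is R-related to itself.
Euclidean (axiom 5): no — a R c and a R d, but not c R d.
So F validates K, KB, KTB; S5 would additionally require R to be Euclidean. The strongest is KTB.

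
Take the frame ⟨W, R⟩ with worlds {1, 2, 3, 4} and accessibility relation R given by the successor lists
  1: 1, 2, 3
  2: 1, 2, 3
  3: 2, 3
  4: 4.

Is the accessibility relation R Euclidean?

No

Euclidean: no — 2 R 3 and 2 R 1, but not 3 R 1.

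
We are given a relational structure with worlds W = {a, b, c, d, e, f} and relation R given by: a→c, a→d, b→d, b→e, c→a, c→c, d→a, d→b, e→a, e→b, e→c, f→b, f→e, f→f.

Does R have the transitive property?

No

Transitive: no — a R d and d R b, but not a R b.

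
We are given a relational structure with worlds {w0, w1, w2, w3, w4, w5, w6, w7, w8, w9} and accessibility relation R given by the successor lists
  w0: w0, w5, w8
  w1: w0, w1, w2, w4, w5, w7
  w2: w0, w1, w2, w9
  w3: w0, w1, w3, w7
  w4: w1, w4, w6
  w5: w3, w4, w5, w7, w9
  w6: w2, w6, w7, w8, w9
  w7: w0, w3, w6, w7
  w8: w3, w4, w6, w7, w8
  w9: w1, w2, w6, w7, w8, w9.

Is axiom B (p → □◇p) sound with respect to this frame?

No

The schema B characterises exactly the symmetric frames.
Symmetric: no — w0 R w5 but not w5 R w0.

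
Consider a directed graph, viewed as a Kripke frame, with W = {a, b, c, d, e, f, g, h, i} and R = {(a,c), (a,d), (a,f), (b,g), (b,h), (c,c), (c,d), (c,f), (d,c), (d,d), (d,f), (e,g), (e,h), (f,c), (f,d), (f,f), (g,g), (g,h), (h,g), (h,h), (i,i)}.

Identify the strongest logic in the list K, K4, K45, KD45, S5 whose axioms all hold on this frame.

Transitive (axiom 4): yes — every two-step R-path is closed by a direct edge.
Euclidean (axiom 5): yes — any two successors of a common world are R-related.
Serial (axiom D): yes — every world has a successor (e.g. a R c).
Reflexive (axiom T): no — a is not related to itself.
So F validates K, K4, K45, KD45; S5 would additionally require R to be reflexive. The strongest is KD45.

KD45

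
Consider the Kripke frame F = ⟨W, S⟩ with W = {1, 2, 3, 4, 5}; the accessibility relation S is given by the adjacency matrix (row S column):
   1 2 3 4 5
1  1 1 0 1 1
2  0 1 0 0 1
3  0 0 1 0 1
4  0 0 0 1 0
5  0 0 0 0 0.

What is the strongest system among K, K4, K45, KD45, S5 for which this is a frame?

Transitive (axiom 4): yes — every two-step S-path is closed by a direct edge.
Euclidean (axiom 5): no — 1 S 2 and 1 S 4, but not 2 S 4.
Serial (axiom D): no — 5 has no S-successor.
Reflexive (axiom T): no — 5 is not related to itself.
So F validates K, K4; K45 would additionally require S to be Euclidean. The strongest is K4.

K4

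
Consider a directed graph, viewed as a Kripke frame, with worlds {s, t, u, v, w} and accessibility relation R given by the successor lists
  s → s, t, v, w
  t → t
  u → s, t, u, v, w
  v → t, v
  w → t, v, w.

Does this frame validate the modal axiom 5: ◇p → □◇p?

No

The schema 5 characterises exactly the Euclidean frames.
Euclidean: no — s R t and s R v, but not t R v.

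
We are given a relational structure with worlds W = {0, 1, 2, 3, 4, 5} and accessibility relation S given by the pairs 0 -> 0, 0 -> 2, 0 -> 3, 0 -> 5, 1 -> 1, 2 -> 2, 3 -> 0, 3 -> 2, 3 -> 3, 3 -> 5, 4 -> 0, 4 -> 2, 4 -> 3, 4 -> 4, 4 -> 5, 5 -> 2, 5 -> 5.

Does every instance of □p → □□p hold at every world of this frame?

Axiom 4 corresponds to the accessibility relation being transitive.
Transitive: yes — every two-step S-path is closed by a direct edge.

Yes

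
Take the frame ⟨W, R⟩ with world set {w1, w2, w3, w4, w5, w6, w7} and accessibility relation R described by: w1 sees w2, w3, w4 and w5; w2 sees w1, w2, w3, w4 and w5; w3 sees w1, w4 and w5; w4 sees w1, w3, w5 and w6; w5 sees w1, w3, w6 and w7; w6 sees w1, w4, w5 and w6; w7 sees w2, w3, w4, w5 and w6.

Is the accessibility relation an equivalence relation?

Reflexive: no — w1 is not related to itself.
Symmetric: no — w2 R w3 but not w3 R w2.
Transitive: no — w1 R w4 and w4 R w6, but not w1 R w6.
So R is not an equivalence relation.

No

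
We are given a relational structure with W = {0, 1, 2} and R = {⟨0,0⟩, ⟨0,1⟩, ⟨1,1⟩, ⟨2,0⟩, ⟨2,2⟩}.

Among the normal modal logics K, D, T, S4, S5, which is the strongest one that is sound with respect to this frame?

Serial (axiom D): yes — every world has a successor (e.g. 0 R 0).
Reflexive (axiom T): yes — every world is R-related to itself.
Transitive (axiom 4): no — 2 R 0 and 0 R 1, but not 2 R 1.
Euclidean (axiom 5): no — 0 R 1 and 0 R 0, but not 1 R 0.
So F validates K, D, T; S4 would additionally require R to be transitive. The strongest is T.

T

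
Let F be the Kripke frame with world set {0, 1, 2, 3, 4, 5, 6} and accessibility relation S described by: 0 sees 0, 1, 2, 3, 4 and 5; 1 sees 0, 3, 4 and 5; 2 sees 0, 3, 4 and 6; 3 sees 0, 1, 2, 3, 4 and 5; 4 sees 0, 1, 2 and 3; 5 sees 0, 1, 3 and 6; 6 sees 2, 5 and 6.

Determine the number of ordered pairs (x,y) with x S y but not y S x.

0

S is symmetric; there are no such tuples.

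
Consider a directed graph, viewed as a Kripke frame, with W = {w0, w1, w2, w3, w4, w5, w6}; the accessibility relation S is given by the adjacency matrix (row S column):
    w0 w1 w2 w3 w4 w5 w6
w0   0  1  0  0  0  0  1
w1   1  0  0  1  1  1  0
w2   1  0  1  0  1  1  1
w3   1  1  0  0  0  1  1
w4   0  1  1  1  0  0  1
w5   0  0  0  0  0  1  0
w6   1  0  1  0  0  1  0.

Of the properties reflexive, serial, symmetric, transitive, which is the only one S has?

serial

Reflexive: no — w0 is not related to itself.
Serial: yes — every world has a successor (e.g. w0 S w1).
Symmetric: no — w1 S w5 but not w5 S w1.
Transitive: no — w0 S w1 and w1 S w3, but not w0 S w3.
Only serial holds.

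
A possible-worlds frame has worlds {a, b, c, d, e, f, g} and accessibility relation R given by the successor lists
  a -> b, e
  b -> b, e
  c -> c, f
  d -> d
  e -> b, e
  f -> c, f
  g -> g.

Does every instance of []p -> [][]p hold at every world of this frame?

By correspondence theory, 4 is valid on a frame iff R is transitive.
Transitive: yes — every two-step R-path is closed by a direct edge.

Yes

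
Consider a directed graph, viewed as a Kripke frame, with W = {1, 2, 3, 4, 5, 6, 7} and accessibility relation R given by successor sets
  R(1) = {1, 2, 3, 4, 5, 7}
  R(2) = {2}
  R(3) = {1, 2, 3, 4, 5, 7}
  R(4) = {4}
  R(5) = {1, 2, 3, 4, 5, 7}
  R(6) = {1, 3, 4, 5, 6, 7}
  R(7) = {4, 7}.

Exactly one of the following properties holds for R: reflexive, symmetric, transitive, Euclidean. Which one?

reflexive

Reflexive: yes — every world is R-related to itself.
Symmetric: no — 1 R 2 but not 2 R 1.
Transitive: no — 6 R 1 and 1 R 2, but not 6 R 2.
Euclidean: no — 1 R 2 and 1 R 3, but not 2 R 3.
Only reflexive holds.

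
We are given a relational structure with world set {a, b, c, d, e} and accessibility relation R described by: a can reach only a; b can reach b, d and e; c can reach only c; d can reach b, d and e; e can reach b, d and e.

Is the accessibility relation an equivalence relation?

Reflexive: yes — every world is R-related to itself.
Symmetric: yes — every pair in R has its reverse in R.
Transitive: yes — every two-step R-path is closed by a direct edge.
So R is an equivalence relation.

Yes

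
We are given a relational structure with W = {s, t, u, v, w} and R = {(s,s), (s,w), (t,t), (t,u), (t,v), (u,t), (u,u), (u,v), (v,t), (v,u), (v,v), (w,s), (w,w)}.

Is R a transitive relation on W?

Transitive: yes — every two-step R-path is closed by a direct edge.

Yes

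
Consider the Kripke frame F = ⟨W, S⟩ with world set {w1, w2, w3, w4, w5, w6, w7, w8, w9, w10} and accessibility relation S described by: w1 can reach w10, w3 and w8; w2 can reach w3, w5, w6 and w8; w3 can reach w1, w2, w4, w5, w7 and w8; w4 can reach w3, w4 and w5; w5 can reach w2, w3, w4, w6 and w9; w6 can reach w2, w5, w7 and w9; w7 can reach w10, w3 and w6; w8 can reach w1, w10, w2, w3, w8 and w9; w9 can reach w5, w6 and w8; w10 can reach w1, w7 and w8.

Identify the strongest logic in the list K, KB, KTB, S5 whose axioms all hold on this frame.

KB

Symmetric (axiom B): yes — every pair in S has its reverse in S.
Reflexive (axiom T): no — w1 is not related to itself.
Euclidean (axiom 5): no — w1 S w10 and w1 S w3, but not w10 S w3.
So F validates K, KB; KTB would additionally require S to be reflexive. The strongest is KB.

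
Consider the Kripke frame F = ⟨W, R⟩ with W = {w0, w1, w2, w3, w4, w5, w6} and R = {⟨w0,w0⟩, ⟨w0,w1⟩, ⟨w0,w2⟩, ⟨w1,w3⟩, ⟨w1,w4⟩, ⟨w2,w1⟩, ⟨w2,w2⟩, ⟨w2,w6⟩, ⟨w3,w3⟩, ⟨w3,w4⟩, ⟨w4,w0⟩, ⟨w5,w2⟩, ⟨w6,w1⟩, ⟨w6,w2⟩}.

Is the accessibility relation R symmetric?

Symmetric: no — w0 R w1 but not w1 R w0.

No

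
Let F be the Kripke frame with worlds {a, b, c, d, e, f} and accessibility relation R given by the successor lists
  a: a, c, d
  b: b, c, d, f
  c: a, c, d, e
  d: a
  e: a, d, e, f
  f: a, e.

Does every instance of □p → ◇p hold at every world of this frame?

The schema D characterises exactly the serial frames.
Serial: yes — every world has a successor (e.g. a R a).

Yes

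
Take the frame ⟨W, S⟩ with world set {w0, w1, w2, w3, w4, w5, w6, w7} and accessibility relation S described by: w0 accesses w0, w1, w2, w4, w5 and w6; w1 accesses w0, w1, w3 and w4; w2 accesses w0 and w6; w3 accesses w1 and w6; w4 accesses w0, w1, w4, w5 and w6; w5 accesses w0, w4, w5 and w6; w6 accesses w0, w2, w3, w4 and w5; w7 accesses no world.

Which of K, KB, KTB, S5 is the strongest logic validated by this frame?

KB

Symmetric (axiom B): yes — every pair in S has its reverse in S.
Reflexive (axiom T): no — w2 is not related to itself.
Euclidean (axiom 5): no — w0 S w1 and w0 S w2, but not w1 S w2.
So F validates K, KB; KTB would additionally require S to be reflexive. The strongest is KB.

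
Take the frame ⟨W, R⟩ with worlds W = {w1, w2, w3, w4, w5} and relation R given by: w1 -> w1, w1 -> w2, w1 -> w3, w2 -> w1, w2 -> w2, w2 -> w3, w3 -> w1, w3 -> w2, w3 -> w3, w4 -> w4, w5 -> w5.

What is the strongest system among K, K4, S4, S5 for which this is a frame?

Transitive (axiom 4): yes — every two-step R-path is closed by a direct edge.
Reflexive (axiom T): yes — every world is R-related to itself.
Euclidean (axiom 5): yes — any two successors of a common world are R-related.
So F validates K, K4, S4, S5. The strongest is S5.

S5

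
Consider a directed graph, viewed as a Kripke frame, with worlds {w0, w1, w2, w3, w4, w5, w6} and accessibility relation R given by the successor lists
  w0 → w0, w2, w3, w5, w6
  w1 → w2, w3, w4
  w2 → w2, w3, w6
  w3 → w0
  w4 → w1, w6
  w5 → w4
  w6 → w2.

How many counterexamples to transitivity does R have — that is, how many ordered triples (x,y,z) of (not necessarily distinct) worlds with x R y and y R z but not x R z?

18

Enumerating: (w0,w5,w4), (w1,w2,w6), (w1,w3,w0), (w1,w4,w1), (w1,w4,w6), (w2,w3,w0), (w3,w0,w2), (w3,w0,w3), (w3,w0,w5), (w3,w0,w6), (w4,w1,w2), (w4,w1,w3), (w4,w1,w4), (w4,w6,w2), (w5,w4,w1), (w5,w4,w6), (w6,w2,w3), (w6,w2,w6).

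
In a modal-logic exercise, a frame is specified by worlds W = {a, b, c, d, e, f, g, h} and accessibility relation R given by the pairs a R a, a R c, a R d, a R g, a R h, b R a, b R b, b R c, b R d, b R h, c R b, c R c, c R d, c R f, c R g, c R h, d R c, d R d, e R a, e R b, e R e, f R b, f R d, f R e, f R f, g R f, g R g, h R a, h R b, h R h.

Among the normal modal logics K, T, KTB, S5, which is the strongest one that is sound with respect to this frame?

Reflexive (axiom T): yes — every world is R-related to itself.
Symmetric (axiom B): no — a R c but not c R a.
Euclidean (axiom 5): no — a R d and a R g, but not d R g.
So F validates K, T; KTB would additionally require R to be symmetric. The strongest is T.

T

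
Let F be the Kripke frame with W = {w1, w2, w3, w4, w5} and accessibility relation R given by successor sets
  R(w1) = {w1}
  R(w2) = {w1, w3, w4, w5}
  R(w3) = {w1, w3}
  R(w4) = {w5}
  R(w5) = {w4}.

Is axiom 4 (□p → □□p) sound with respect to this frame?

No

Axiom 4 corresponds to the accessibility relation being transitive.
Transitive: no — w4 R w5 and w5 R w4, but not w4 R w4.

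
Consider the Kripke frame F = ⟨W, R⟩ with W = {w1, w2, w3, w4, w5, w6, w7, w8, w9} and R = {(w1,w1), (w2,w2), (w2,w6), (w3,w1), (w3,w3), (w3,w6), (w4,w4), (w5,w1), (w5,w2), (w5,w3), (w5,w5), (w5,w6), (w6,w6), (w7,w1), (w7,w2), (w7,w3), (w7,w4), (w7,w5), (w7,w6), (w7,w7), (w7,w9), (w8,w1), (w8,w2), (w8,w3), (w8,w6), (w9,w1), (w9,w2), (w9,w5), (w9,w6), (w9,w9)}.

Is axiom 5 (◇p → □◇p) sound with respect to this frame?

No

By correspondence theory, 5 is valid on a frame iff R is Euclidean.
Euclidean: no — w3 R w1 and w3 R w6, but not w1 R w6.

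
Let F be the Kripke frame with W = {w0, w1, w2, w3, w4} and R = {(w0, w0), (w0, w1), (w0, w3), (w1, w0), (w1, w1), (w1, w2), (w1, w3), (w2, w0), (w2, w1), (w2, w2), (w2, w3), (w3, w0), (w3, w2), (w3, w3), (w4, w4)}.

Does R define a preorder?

No

Reflexive: yes — every world is R-related to itself.
Transitive: no — w0 R w1 and w1 R w2, but not w0 R w2.
So R is not a preorder.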